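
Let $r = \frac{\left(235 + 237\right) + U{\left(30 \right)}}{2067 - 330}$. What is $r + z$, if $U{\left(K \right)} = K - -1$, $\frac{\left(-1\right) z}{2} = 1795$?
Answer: $- \frac{6235327}{1737} \approx -3589.7$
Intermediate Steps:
$z = -3590$ ($z = \left(-2\right) 1795 = -3590$)
$U{\left(K \right)} = 1 + K$ ($U{\left(K \right)} = K + 1 = 1 + K$)
$r = \frac{503}{1737}$ ($r = \frac{\left(235 + 237\right) + \left(1 + 30\right)}{2067 - 330} = \frac{472 + 31}{1737} = 503 \cdot \frac{1}{1737} = \frac{503}{1737} \approx 0.28958$)
$r + z = \frac{503}{1737} - 3590 = - \frac{6235327}{1737}$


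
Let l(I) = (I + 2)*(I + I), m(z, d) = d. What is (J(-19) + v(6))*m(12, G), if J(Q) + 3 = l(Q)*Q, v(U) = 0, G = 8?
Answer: -98216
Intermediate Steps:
l(I) = 2*I*(2 + I) (l(I) = (2 + I)*(2*I) = 2*I*(2 + I))
J(Q) = -3 + 2*Q²*(2 + Q) (J(Q) = -3 + (2*Q*(2 + Q))*Q = -3 + 2*Q²*(2 + Q))
(J(-19) + v(6))*m(12, G) = ((-3 + 2*(-19)²*(2 - 19)) + 0)*8 = ((-3 + 2*361*(-17)) + 0)*8 = ((-3 - 12274) + 0)*8 = (-12277 + 0)*8 = -12277*8 = -98216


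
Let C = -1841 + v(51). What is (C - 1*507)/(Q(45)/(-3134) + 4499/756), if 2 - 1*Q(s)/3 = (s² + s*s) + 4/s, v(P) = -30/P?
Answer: -236492078760/989439593 ≈ -239.02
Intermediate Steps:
Q(s) = 6 - 12/s - 6*s² (Q(s) = 6 - 3*((s² + s*s) + 4/s) = 6 - 3*((s² + s²) + 4/s) = 6 - 3*(2*s² + 4/s) = 6 + (-12/s - 6*s²) = 6 - 12/s - 6*s²)
C = -31307/17 (C = -1841 - 30/51 = -1841 - 30*1/51 = -1841 - 10/17 = -31307/17 ≈ -1841.6)
(C - 1*507)/(Q(45)/(-3134) + 4499/756) = (-31307/17 - 1*507)/((6 - 12/45 - 6*45²)/(-3134) + 4499/756) = (-31307/17 - 507)/((6 - 12*1/45 - 6*2025)*(-1/3134) + 4499*(1/756)) = -39926/(17*((6 - 4/15 - 12150)*(-1/3134) + 4499/756)) = -39926/(17*(-182164/15*(-1/3134) + 4499/756)) = -39926/(17*(91082/23505 + 4499/756)) = -39926/(17*58202329/5923260) = -39926/17*5923260/58202329 = -236492078760/989439593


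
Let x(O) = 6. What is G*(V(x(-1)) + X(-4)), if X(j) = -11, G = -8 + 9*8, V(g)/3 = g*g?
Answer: 6208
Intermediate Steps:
V(g) = 3*g² (V(g) = 3*(g*g) = 3*g²)
G = 64 (G = -8 + 72 = 64)
G*(V(x(-1)) + X(-4)) = 64*(3*6² - 11) = 64*(3*36 - 11) = 64*(108 - 11) = 64*97 = 6208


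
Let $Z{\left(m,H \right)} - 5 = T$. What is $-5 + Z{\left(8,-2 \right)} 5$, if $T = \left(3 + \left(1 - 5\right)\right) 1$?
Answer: $15$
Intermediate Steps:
$T = -1$ ($T = \left(3 + \left(1 - 5\right)\right) 1 = \left(3 - 4\right) 1 = \left(-1\right) 1 = -1$)
$Z{\left(m,H \right)} = 4$ ($Z{\left(m,H \right)} = 5 - 1 = 4$)
$-5 + Z{\left(8,-2 \right)} 5 = -5 + 4 \cdot 5 = -5 + 20 = 15$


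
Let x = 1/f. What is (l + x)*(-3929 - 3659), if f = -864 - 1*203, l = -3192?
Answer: 25843703620/1067 ≈ 2.4221e+7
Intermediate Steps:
f = -1067 (f = -864 - 203 = -1067)
x = -1/1067 (x = 1/(-1067) = -1/1067 ≈ -0.00093721)
(l + x)*(-3929 - 3659) = (-3192 - 1/1067)*(-3929 - 3659) = -3405865/1067*(-7588) = 25843703620/1067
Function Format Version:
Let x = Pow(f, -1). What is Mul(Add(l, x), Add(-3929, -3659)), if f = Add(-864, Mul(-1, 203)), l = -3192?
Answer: Rational(25843703620, 1067) ≈ 2.4221e+7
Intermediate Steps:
f = -1067 (f = Add(-864, -203) = -1067)
x = Rational(-1, 1067) (x = Pow(-1067, -1) = Rational(-1, 1067) ≈ -0.00093721)
Mul(Add(l, x), Add(-3929, -3659)) = Mul(Add(-3192, Rational(-1, 1067)), Add(-3929, -3659)) = Mul(Rational(-3405865, 1067), -7588) = Rational(25843703620, 1067)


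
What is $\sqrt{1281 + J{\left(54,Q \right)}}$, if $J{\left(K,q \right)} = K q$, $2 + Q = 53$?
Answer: $\sqrt{4035} \approx 63.522$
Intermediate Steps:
$Q = 51$ ($Q = -2 + 53 = 51$)
$\sqrt{1281 + J{\left(54,Q \right)}} = \sqrt{1281 + 54 \cdot 51} = \sqrt{1281 + 2754} = \sqrt{4035}$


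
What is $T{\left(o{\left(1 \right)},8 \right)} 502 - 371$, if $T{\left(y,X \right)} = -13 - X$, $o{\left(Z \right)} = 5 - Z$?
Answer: $-10913$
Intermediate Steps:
$T{\left(o{\left(1 \right)},8 \right)} 502 - 371 = \left(-13 - 8\right) 502 - 371 = \left(-21\right) 502 - 371 = -10542 - 371 = -10913$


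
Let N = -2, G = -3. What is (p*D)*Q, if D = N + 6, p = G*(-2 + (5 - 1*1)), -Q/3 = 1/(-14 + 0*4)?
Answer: -36/7 ≈ -5.1429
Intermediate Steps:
Q = 3/14 (Q = -3/(-14 + 0*4) = -3/(-14 + 0) = -3/(-14) = -3*(-1/14) = 3/14 ≈ 0.21429)
p = -6 (p = -3*(-2 + (5 - 1*1)) = -3*(-2 + (5 - 1)) = -3*(-2 + 4) = -3*2 = -6)
D = 4 (D = -2 + 6 = 4)
(p*D)*Q = -6*4*(3/14) = -24*3/14 = -36/7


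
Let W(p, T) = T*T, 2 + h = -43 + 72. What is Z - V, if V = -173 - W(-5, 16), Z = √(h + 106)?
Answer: 429 + √133 ≈ 440.53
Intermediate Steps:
h = 27 (h = -2 + (-43 + 72) = -2 + 29 = 27)
W(p, T) = T²
Z = √133 (Z = √(27 + 106) = √133 ≈ 11.533)
V = -429 (V = -173 - 1*16² = -173 - 1*256 = -173 - 256 = -429)
Z - V = √133 - 1*(-429) = √133 + 429 = 429 + √133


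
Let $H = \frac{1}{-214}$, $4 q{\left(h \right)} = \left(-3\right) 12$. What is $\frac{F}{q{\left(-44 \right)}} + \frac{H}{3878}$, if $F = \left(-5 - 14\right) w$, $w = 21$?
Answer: $\frac{110375633}{2489676} \approx 44.333$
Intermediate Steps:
$q{\left(h \right)} = -9$ ($q{\left(h \right)} = \frac{\left(-3\right) 12}{4} = \frac{1}{4} \left(-36\right) = -9$)
$H = - \frac{1}{214} \approx -0.0046729$
$F = -399$ ($F = \left(-5 - 14\right) 21 = \left(-19\right) 21 = -399$)
$\frac{F}{q{\left(-44 \right)}} + \frac{H}{3878} = - \frac{399}{-9} - \frac{1}{214 \cdot 3878} = \left(-399\right) \left(- \frac{1}{9}\right) - \frac{1}{829892} = \frac{133}{3} - \frac{1}{829892} = \frac{110375633}{2489676}$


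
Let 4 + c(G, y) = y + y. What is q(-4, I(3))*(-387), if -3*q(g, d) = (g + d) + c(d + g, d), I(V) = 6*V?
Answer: 5934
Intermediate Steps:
c(G, y) = -4 + 2*y (c(G, y) = -4 + (y + y) = -4 + 2*y)
q(g, d) = 4/3 - d - g/3 (q(g, d) = -((g + d) + (-4 + 2*d))/3 = -((d + g) + (-4 + 2*d))/3 = -(-4 + g + 3*d)/3 = 4/3 - d - g/3)
q(-4, I(3))*(-387) = (4/3 - 6*3 - ⅓*(-4))*(-387) = (4/3 - 1*18 + 4/3)*(-387) = (4/3 - 18 + 4/3)*(-387) = -46/3*(-387) = 5934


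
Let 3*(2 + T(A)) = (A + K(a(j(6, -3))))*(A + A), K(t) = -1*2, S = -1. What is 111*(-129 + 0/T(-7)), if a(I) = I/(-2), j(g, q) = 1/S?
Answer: -14319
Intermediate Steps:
j(g, q) = -1 (j(g, q) = 1/(-1) = -1)
a(I) = -I/2 (a(I) = I*(-½) = -I/2)
K(t) = -2
T(A) = -2 + 2*A*(-2 + A)/3 (T(A) = -2 + ((A - 2)*(A + A))/3 = -2 + ((-2 + A)*(2*A))/3 = -2 + (2*A*(-2 + A))/3 = -2 + 2*A*(-2 + A)/3)
111*(-129 + 0/T(-7)) = 111*(-129 + 0/(-2 - 4/3*(-7) + (⅔)*(-7)²)) = 111*(-129 + 0/(-2 + 28/3 + (⅔)*49)) = 111*(-129 + 0/(-2 + 28/3 + 98/3)) = 111*(-129 + 0/40) = 111*(-129 + 0*(1/40)) = 111*(-129 + 0) = 111*(-129) = -14319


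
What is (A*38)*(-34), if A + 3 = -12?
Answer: 19380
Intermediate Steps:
A = -15 (A = -3 - 12 = -15)
(A*38)*(-34) = -15*38*(-34) = -570*(-34) = 19380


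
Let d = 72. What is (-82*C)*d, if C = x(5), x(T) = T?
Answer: -29520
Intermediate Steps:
C = 5
(-82*C)*d = -82*5*72 = -410*72 = -29520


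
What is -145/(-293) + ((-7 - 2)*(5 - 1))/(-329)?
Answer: 58253/96397 ≈ 0.60430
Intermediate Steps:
-145/(-293) + ((-7 - 2)*(5 - 1))/(-329) = -145*(-1/293) - 9*4*(-1/329) = 145/293 - 36*(-1/329) = 145/293 + 36/329 = 58253/96397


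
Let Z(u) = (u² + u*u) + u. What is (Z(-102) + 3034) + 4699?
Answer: 28439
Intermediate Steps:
Z(u) = u + 2*u² (Z(u) = (u² + u²) + u = 2*u² + u = u + 2*u²)
(Z(-102) + 3034) + 4699 = (-102*(1 + 2*(-102)) + 3034) + 4699 = (-102*(1 - 204) + 3034) + 4699 = (-102*(-203) + 3034) + 4699 = (20706 + 3034) + 4699 = 23740 + 4699 = 28439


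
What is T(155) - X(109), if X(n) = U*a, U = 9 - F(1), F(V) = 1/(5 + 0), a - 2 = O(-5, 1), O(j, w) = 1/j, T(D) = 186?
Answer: 4254/25 ≈ 170.16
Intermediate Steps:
a = 9/5 (a = 2 + 1/(-5) = 2 - ⅕ = 9/5 ≈ 1.8000)
F(V) = ⅕ (F(V) = 1/5 = ⅕)
U = 44/5 (U = 9 - 1*⅕ = 9 - ⅕ = 44/5 ≈ 8.8000)
X(n) = 396/25 (X(n) = (44/5)*(9/5) = 396/25)
T(155) - X(109) = 186 - 1*396/25 = 186 - 396/25 = 4254/25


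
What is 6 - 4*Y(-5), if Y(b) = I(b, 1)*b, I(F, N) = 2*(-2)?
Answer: -74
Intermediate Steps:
I(F, N) = -4
Y(b) = -4*b
6 - 4*Y(-5) = 6 - (-16)*(-5) = 6 - 4*20 = 6 - 80 = -74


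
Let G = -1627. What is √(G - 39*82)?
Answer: 5*I*√193 ≈ 69.462*I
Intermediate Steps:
√(G - 39*82) = √(-1627 - 39*82) = √(-1627 - 3198) = √(-4825) = 5*I*√193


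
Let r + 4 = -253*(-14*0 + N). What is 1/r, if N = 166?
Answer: -1/42002 ≈ -2.3808e-5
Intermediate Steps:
r = -42002 (r = -4 - 253*(-14*0 + 166) = -4 - 253*(0 + 166) = -4 - 253*166 = -4 - 41998 = -42002)
1/r = 1/(-42002) = -1/42002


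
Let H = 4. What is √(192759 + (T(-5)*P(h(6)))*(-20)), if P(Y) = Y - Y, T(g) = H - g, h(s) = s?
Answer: √192759 ≈ 439.04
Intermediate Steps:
T(g) = 4 - g
P(Y) = 0
√(192759 + (T(-5)*P(h(6)))*(-20)) = √(192759 + ((4 - 1*(-5))*0)*(-20)) = √(192759 + ((4 + 5)*0)*(-20)) = √(192759 + (9*0)*(-20)) = √(192759 + 0*(-20)) = √(192759 + 0) = √192759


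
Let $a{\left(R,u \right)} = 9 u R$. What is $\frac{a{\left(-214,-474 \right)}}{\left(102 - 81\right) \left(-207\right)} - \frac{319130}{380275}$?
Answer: $- \frac{368835378}{1749265} \approx -210.85$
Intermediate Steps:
$a{\left(R,u \right)} = 9 R u$
$\frac{a{\left(-214,-474 \right)}}{\left(102 - 81\right) \left(-207\right)} - \frac{319130}{380275} = \frac{9 \left(-214\right) \left(-474\right)}{\left(102 - 81\right) \left(-207\right)} - \frac{319130}{380275} = \frac{912924}{21 \left(-207\right)} - \frac{9118}{10865} = \frac{912924}{-4347} - \frac{9118}{10865} = 912924 \left(- \frac{1}{4347}\right) - \frac{9118}{10865} = - \frac{33812}{161} - \frac{9118}{10865} = - \frac{368835378}{1749265}$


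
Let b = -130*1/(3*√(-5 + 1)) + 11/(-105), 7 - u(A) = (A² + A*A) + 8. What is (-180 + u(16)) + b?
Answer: -72776/105 + 65*I/3 ≈ -693.1 + 21.667*I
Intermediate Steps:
u(A) = -1 - 2*A² (u(A) = 7 - ((A² + A*A) + 8) = 7 - ((A² + A²) + 8) = 7 - (2*A² + 8) = 7 - (8 + 2*A²) = 7 + (-8 - 2*A²) = -1 - 2*A²)
b = -11/105 + 65*I/3 (b = -130*(-I/6) + 11*(-1/105) = -130*(-I/6) - 11/105 = -(-65)*I/3 - 11/105 = 65*I/3 - 11/105 = -11/105 + 65*I/3 ≈ -0.10476 + 21.667*I)
(-180 + u(16)) + b = (-180 + (-1 - 2*16²)) + (-11/105 + 65*I/3) = (-180 + (-1 - 2*256)) + (-11/105 + 65*I/3) = (-180 + (-1 - 512)) + (-11/105 + 65*I/3) = (-180 - 513) + (-11/105 + 65*I/3) = -693 + (-11/105 + 65*I/3) = -72776/105 + 65*I/3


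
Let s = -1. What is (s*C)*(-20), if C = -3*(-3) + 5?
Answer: 280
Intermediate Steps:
C = 14 (C = 9 + 5 = 14)
(s*C)*(-20) = -1*14*(-20) = -14*(-20) = 280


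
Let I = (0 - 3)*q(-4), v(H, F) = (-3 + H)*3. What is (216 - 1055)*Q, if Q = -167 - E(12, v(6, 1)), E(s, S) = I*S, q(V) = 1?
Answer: 117460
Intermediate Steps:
v(H, F) = -9 + 3*H
I = -3 (I = (0 - 3)*1 = -3*1 = -3)
E(s, S) = -3*S
Q = -140 (Q = -167 - (-3)*(-9 + 3*6) = -167 - (-3)*(-9 + 18) = -167 - (-3)*9 = -167 - 1*(-27) = -167 + 27 = -140)
(216 - 1055)*Q = (216 - 1055)*(-140) = -839*(-140) = 117460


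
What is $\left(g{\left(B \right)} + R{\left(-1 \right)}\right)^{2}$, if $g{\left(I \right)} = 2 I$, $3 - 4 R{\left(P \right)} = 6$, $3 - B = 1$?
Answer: $\frac{169}{16} \approx 10.563$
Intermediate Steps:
$B = 2$ ($B = 3 - 1 = 2$)
$R{\left(P \right)} = - \frac{3}{4}$ ($R{\left(P \right)} = \frac{3}{4} - \frac{3}{2} = - \frac{3}{4}$)
$\left(g{\left(B \right)} + R{\left(-1 \right)}\right)^{2} = \left(2 \cdot 2 - \frac{3}{4}\right)^{2} = \left(4 - \frac{3}{4}\right)^{2} = \left(\frac{13}{4}\right)^{2} = \frac{169}{16}$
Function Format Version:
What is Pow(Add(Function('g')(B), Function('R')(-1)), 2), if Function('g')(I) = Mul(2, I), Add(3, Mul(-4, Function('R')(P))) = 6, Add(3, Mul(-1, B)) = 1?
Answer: Rational(169, 16) ≈ 10.563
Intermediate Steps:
B = 2 (B = Add(3, Mul(-1, 1)) = Add(3, -1) = 2)
Function('R')(P) = Rational(-3, 4) (Function('R')(P) = Add(Rational(3, 4), Mul(Rational(-1, 4), 6)) = Add(Rational(3, 4), Rational(-3, 2)) = Rational(-3, 4))
Pow(Add(Function('g')(B), Function('R')(-1)), 2) = Pow(Add(Mul(2, 2), Rational(-3, 4)), 2) = Pow(Add(4, Rational(-3, 4)), 2) = Pow(Rational(13, 4), 2) = Rational(169, 16)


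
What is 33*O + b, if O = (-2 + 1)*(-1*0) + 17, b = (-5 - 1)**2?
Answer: 597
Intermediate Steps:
b = 36 (b = (-6)**2 = 36)
O = 17 (O = -1*0 + 17 = 0 + 17 = 17)
33*O + b = 33*17 + 36 = 561 + 36 = 597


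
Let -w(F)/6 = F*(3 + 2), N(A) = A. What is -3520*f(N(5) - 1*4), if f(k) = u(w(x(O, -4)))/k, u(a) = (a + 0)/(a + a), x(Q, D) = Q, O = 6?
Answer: -1760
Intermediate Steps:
w(F) = -30*F (w(F) = -6*F*(3 + 2) = -6*F*5 = -30*F)
u(a) = 1/2 (u(a) = a/((2*a)) = a*(1/(2*a)) = 1/2)
f(k) = 1/(2*k)
-3520*f(N(5) - 1*4) = -1760/(5 - 1*4) = -1760/(5 - 4) = -1760/1 = -1760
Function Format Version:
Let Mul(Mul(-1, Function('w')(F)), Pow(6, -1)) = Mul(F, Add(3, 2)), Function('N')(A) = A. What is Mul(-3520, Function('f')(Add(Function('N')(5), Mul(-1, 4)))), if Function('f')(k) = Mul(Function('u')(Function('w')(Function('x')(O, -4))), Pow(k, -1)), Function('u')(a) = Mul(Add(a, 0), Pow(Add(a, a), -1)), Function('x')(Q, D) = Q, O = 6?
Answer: -1760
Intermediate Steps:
Function('w')(F) = Mul(-30, F) (Function('w')(F) = Mul(-6, Mul(F, Add(3, 2))) = Mul(-6, Mul(F, 5)) = Mul(-6, Mul(5, F)) = Mul(-30, F))
Function('u')(a) = Rational(1, 2) (Function('u')(a) = Mul(a, Pow(Mul(2, a), -1)) = Mul(a, Mul(Rational(1, 2), Pow(a, -1))) = Rational(1, 2))
Function('f')(k) = Mul(Rational(1, 2), Pow(k, -1))
Mul(-3520, Function('f')(Add(Function('N')(5), Mul(-1, 4)))) = Mul(-3520, Mul(Rational(1, 2), Pow(Add(5, Mul(-1, 4)), -1))) = Mul(-3520, Mul(Rational(1, 2), Pow(Add(5, -4), -1))) = Mul(-3520, Mul(Rational(1, 2), Pow(1, -1))) = Mul(-3520, Mul(Rational(1, 2), 1)) = Mul(-3520, Rational(1, 2)) = -1760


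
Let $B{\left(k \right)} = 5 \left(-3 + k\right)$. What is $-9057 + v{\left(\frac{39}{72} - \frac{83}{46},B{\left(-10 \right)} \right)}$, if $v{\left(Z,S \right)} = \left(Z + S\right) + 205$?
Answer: $- \frac{4922881}{552} \approx -8918.3$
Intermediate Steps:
$B{\left(k \right)} = -15 + 5 k$
$v{\left(Z,S \right)} = 205 + S + Z$ ($v{\left(Z,S \right)} = \left(S + Z\right) + 205 = 205 + S + Z$)
$-9057 + v{\left(\frac{39}{72} - \frac{83}{46},B{\left(-10 \right)} \right)} = -9057 + \left(205 + \left(-15 + 5 \left(-10\right)\right) + \left(\frac{39}{72} - \frac{83}{46}\right)\right) = -9057 + \left(205 - 65 + \left(39 \cdot \frac{1}{72} - \frac{83}{46}\right)\right) = -9057 + \left(205 - 65 + \left(\frac{13}{24} - \frac{83}{46}\right)\right) = -9057 - - \frac{76583}{552} = -9057 + \frac{76583}{552} = - \frac{4922881}{552}$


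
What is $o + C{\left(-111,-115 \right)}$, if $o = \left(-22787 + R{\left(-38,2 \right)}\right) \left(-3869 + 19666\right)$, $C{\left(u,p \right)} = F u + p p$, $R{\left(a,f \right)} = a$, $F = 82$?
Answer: $-360562402$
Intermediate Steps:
$C{\left(u,p \right)} = p^{2} + 82 u$ ($C{\left(u,p \right)} = 82 u + p p = 82 u + p^{2} = p^{2} + 82 u$)
$o = -360566525$ ($o = \left(-22787 - 38\right) \left(-3869 + 19666\right) = \left(-22825\right) 15797 = -360566525$)
$o + C{\left(-111,-115 \right)} = -360566525 + \left(\left(-115\right)^{2} + 82 \left(-111\right)\right) = -360566525 + \left(13225 - 9102\right) = -360566525 + 4123 = -360562402$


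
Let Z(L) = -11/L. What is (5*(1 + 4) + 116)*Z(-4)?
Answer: 1551/4 ≈ 387.75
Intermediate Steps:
(5*(1 + 4) + 116)*Z(-4) = (5*(1 + 4) + 116)*(-11/(-4)) = (5*5 + 116)*(-11*(-¼)) = (25 + 116)*(11/4) = 141*(11/4) = 1551/4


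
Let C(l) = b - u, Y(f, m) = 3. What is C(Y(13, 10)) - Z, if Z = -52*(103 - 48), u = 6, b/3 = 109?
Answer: 3181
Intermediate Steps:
b = 327 (b = 3*109 = 327)
Z = -2860 (Z = -52*55 = -2860)
C(l) = 321 (C(l) = 327 - 1*6 = 327 - 6 = 321)
C(Y(13, 10)) - Z = 321 - 1*(-2860) = 321 + 2860 = 3181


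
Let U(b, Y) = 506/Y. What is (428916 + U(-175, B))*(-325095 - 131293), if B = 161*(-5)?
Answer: -6851313998744/35 ≈ -1.9575e+11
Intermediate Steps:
B = -805
(428916 + U(-175, B))*(-325095 - 131293) = (428916 + 506/(-805))*(-325095 - 131293) = (428916 + 506*(-1/805))*(-456388) = (428916 - 22/35)*(-456388) = (15012038/35)*(-456388) = -6851313998744/35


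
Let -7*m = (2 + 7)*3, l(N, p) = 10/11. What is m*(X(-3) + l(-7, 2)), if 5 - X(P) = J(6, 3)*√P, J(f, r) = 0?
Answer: -1755/77 ≈ -22.792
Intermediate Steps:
l(N, p) = 10/11 (l(N, p) = 10*(1/11) = 10/11)
m = -27/7 (m = -(2 + 7)*3/7 = -9*3/7 = -⅐*27 = -27/7 ≈ -3.8571)
X(P) = 5 (X(P) = 5 - 0*√P = 5 - 1*0 = 5 + 0 = 5)
m*(X(-3) + l(-7, 2)) = -27*(5 + 10/11)/7 = -27/7*65/11 = -1755/77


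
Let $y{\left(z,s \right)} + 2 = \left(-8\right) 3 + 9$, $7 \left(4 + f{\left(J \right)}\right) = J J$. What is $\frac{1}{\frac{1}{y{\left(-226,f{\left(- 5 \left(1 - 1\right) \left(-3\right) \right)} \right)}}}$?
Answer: $-17$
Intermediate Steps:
$f{\left(J \right)} = -4 + \frac{J^{2}}{7}$ ($f{\left(J \right)} = -4 + \frac{J J}{7} = -4 + \frac{J^{2}}{7}$)
$y{\left(z,s \right)} = -17$ ($y{\left(z,s \right)} = -2 + \left(\left(-8\right) 3 + 9\right) = -2 + \left(-24 + 9\right) = -2 - 15 = -17$)
$\frac{1}{\frac{1}{y{\left(-226,f{\left(- 5 \left(1 - 1\right) \left(-3\right) \right)} \right)}}} = \frac{1}{\frac{1}{-17}} = \frac{1}{- \frac{1}{17}} = -17$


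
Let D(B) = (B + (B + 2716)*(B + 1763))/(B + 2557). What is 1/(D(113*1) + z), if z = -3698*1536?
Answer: -2670/15160634443 ≈ -1.7611e-7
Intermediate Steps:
z = -5680128
D(B) = (B + (1763 + B)*(2716 + B))/(2557 + B) (D(B) = (B + (2716 + B)*(1763 + B))/(2557 + B) = (B + (1763 + B)*(2716 + B))/(2557 + B))
1/(D(113*1) + z) = 1/((4788308 + (113*1)² + 4480*(113*1))/(2557 + 113*1) - 5680128) = 1/((4788308 + 113² + 4480*113)/(2557 + 113) - 5680128) = 1/((4788308 + 12769 + 506240)/2670 - 5680128) = 1/((1/2670)*5307317 - 5680128) = 1/(5307317/2670 - 5680128) = 1/(-15160634443/2670) = -2670/15160634443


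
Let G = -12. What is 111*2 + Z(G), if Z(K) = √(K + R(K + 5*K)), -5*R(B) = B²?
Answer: 222 + 2*I*√6555/5 ≈ 222.0 + 32.385*I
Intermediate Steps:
R(B) = -B²/5
Z(K) = √(K - 36*K²/5) (Z(K) = √(K - (K + 5*K)²/5) = √(K - 36*K²/5))
111*2 + Z(G) = 111*2 + √5*√(-12*(5 - 36*(-12)))/5 = 222 + √5*√(-12*(5 + 432))/5 = 222 + √5*√(-12*437)/5 = 222 + √5*√(-5244)/5 = 222 + √5*(2*I*√1311)/5 = 222 + 2*I*√6555/5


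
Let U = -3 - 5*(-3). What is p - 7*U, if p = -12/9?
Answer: -256/3 ≈ -85.333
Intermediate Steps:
p = -4/3 (p = -12*⅑ = -4/3 ≈ -1.3333)
U = 12 (U = -3 + 15 = 12)
p - 7*U = -4/3 - 7*12 = -4/3 - 84 = -256/3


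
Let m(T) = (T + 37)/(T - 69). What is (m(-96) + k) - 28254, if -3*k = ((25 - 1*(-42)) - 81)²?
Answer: -4672631/165 ≈ -28319.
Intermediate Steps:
m(T) = (37 + T)/(-69 + T)
k = -196/3 (k = -((25 - 1*(-42)) - 81)²/3 = -((25 + 42) - 81)²/3 = -(67 - 81)²/3 = -⅓*(-14)² = -⅓*196 = -196/3 ≈ -65.333)
(m(-96) + k) - 28254 = ((37 - 96)/(-69 - 96) - 196/3) - 28254 = (-59/(-165) - 196/3) - 28254 = (-1/165*(-59) - 196/3) - 28254 = (59/165 - 196/3) - 28254 = -10721/165 - 28254 = -4672631/165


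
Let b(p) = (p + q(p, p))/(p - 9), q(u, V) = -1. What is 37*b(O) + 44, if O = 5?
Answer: 7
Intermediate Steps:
b(p) = (-1 + p)/(-9 + p) (b(p) = (p - 1)/(p - 9) = (-1 + p)/(-9 + p))
37*b(O) + 44 = 37*((-1 + 5)/(-9 + 5)) + 44 = 37*(4/(-4)) + 44 = 37*(-¼*4) + 44 = 37*(-1) + 44 = -37 + 44 = 7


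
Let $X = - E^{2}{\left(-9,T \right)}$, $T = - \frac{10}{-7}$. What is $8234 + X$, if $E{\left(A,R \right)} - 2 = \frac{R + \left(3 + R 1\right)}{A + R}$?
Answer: $\frac{23125081}{2809} \approx 8232.5$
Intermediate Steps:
$T = \frac{10}{7}$ ($T = \left(-10\right) \left(- \frac{1}{7}\right) = \frac{10}{7} \approx 1.4286$)
$E{\left(A,R \right)} = 2 + \frac{3 + 2 R}{A + R}$ ($E{\left(A,R \right)} = 2 + \frac{R + \left(3 + R 1\right)}{A + R} = 2 + \frac{R + \left(3 + R\right)}{A + R} = 2 + \frac{3 + 2 R}{A + R}$)
$X = - \frac{4225}{2809}$ ($X = - \left(\frac{3 + 2 \left(-9\right) + 4 \cdot \frac{10}{7}}{-9 + \frac{10}{7}}\right)^{2} = - \left(\frac{3 - 18 + \frac{40}{7}}{- \frac{53}{7}}\right)^{2} = - \left(\left(- \frac{7}{53}\right) \left(- \frac{65}{7}\right)\right)^{2} = - \left(\frac{65}{53}\right)^{2} = \left(-1\right) \frac{4225}{2809} = - \frac{4225}{2809} \approx -1.5041$)
$8234 + X = 8234 - \frac{4225}{2809} = \frac{23125081}{2809}$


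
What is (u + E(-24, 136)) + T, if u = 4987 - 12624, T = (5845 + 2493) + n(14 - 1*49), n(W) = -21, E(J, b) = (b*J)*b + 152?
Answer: -443072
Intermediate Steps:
E(J, b) = 152 + J*b**2 (E(J, b) = (J*b)*b + 152 = J*b**2 + 152 = 152 + J*b**2)
T = 8317 (T = (5845 + 2493) - 21 = 8338 - 21 = 8317)
u = -7637
(u + E(-24, 136)) + T = (-7637 + (152 - 24*136**2)) + 8317 = (-7637 + (152 - 24*18496)) + 8317 = (-7637 + (152 - 443904)) + 8317 = (-7637 - 443752) + 8317 = -451389 + 8317 = -443072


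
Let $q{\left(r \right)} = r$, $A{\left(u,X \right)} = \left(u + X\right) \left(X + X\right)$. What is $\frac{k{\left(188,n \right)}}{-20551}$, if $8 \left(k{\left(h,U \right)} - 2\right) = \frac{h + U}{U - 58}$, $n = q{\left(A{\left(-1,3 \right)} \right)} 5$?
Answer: $- \frac{35}{41102} \approx -0.00085154$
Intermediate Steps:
$A{\left(u,X \right)} = 2 X \left(X + u\right)$ ($A{\left(u,X \right)} = \left(X + u\right) 2 X = 2 X \left(X + u\right)$)
$n = 60$ ($n = 2 \cdot 3 \left(3 - 1\right) 5 = 2 \cdot 3 \cdot 2 \cdot 5 = 12 \cdot 5 = 60$)
$k{\left(h,U \right)} = 2 + \frac{U + h}{8 \left(-58 + U\right)}$ ($k{\left(h,U \right)} = 2 + \frac{\left(h + U\right) \frac{1}{U - 58}}{8} = 2 + \frac{\left(U + h\right) \frac{1}{-58 + U}}{8} = 2 + \frac{\frac{1}{-58 + U} \left(U + h\right)}{8} = 2 + \frac{U + h}{8 \left(-58 + U\right)}$)
$\frac{k{\left(188,n \right)}}{-20551} = \frac{\frac{1}{8} \frac{1}{-58 + 60} \left(-928 + 188 + 17 \cdot 60\right)}{-20551} = \frac{-928 + 188 + 1020}{8 \cdot 2} \left(- \frac{1}{20551}\right) = \frac{1}{8} \cdot \frac{1}{2} \cdot 280 \left(- \frac{1}{20551}\right) = \frac{35}{2} \left(- \frac{1}{20551}\right) = - \frac{35}{41102}$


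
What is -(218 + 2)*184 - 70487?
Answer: -110967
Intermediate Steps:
-(218 + 2)*184 - 70487 = -220*184 - 70487 = -1*40480 - 70487 = -40480 - 70487 = -110967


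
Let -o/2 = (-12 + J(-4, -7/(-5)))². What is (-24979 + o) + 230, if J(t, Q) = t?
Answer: -25261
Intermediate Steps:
o = -512 (o = -2*(-12 - 4)² = -2*(-16)² = -2*256 = -512)
(-24979 + o) + 230 = (-24979 - 512) + 230 = -25491 + 230 = -25261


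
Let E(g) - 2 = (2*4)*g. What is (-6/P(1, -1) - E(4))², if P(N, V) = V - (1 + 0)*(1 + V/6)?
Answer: 114244/121 ≈ 944.17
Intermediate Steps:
E(g) = 2 + 8*g (E(g) = 2 + (2*4)*g = 2 + 8*g)
P(N, V) = -1 + 5*V/6 (P(N, V) = V - (1 + V*(⅙)) = V - (1 + V/6) = V + (-1 - V/6) = -1 + 5*V/6)
(-6/P(1, -1) - E(4))² = (-6/(-1 + (⅚)*(-1)) - (2 + 8*4))² = (-6/(-1 - ⅚) - (2 + 32))² = (-6/(-11/6) - 1*34)² = (-6*(-6/11) - 34)² = (36/11 - 34)² = (-338/11)² = 114244/121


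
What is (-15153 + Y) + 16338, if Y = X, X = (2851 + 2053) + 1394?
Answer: 7483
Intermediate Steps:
X = 6298 (X = 4904 + 1394 = 6298)
Y = 6298
(-15153 + Y) + 16338 = (-15153 + 6298) + 16338 = -8855 + 16338 = 7483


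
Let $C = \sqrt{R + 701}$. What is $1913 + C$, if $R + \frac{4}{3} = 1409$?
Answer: $1913 + \frac{\sqrt{18978}}{3} \approx 1958.9$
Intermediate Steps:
$R = \frac{4223}{3}$ ($R = - \frac{4}{3} + 1409 = \frac{4223}{3} \approx 1407.7$)
$C = \frac{\sqrt{18978}}{3}$ ($C = \sqrt{\frac{4223}{3} + 701} = \sqrt{\frac{6326}{3}} = \frac{\sqrt{18978}}{3} \approx 45.92$)
$1913 + C = 1913 + \frac{\sqrt{18978}}{3}$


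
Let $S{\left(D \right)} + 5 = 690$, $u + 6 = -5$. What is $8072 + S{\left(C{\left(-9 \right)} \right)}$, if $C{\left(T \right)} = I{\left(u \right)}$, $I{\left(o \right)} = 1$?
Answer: $8757$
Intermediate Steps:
$u = -11$ ($u = -6 - 5 = -11$)
$C{\left(T \right)} = 1$
$S{\left(D \right)} = 685$ ($S{\left(D \right)} = -5 + 690 = 685$)
$8072 + S{\left(C{\left(-9 \right)} \right)} = 8072 + 685 = 8757$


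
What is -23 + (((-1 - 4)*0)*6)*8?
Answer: -23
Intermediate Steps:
-23 + (((-1 - 4)*0)*6)*8 = -23 + (-5*0*6)*8 = -23 + (0*6)*8 = -23 + 0*8 = -23 + 0 = -23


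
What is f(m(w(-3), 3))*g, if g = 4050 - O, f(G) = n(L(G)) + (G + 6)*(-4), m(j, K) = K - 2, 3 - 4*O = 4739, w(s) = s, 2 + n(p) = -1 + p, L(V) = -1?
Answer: -167488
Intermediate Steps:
n(p) = -3 + p (n(p) = -2 + (-1 + p) = -3 + p)
O = -1184 (O = ¾ - ¼*4739 = ¾ - 4739/4 = -1184)
m(j, K) = -2 + K
f(G) = -28 - 4*G (f(G) = (-3 - 1) + (G + 6)*(-4) = -4 + (6 + G)*(-4) = -4 + (-24 - 4*G) = -28 - 4*G)
g = 5234 (g = 4050 - 1*(-1184) = 4050 + 1184 = 5234)
f(m(w(-3), 3))*g = (-28 - 4*(-2 + 3))*5234 = (-28 - 4*1)*5234 = (-28 - 4)*5234 = -32*5234 = -167488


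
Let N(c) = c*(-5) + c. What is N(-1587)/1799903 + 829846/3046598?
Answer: 756491054521/2741790439997 ≈ 0.27591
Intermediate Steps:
N(c) = -4*c (N(c) = -5*c + c = -4*c)
N(-1587)/1799903 + 829846/3046598 = -4*(-1587)/1799903 + 829846/3046598 = 6348*(1/1799903) + 829846*(1/3046598) = 6348/1799903 + 414923/1523299 = 756491054521/2741790439997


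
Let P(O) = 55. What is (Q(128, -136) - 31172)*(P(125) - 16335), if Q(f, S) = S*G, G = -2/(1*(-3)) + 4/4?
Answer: 1533510880/3 ≈ 5.1117e+8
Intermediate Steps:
G = 5/3 (G = -2/(-3) + 4*(¼) = -2*(-⅓) + 1 = ⅔ + 1 = 5/3 ≈ 1.6667)
Q(f, S) = 5*S/3 (Q(f, S) = S*(5/3) = 5*S/3)
(Q(128, -136) - 31172)*(P(125) - 16335) = ((5/3)*(-136) - 31172)*(55 - 16335) = (-680/3 - 31172)*(-16280) = -94196/3*(-16280) = 1533510880/3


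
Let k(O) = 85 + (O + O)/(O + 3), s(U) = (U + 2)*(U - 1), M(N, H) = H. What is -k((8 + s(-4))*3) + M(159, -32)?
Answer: -2259/19 ≈ -118.89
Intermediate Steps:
s(U) = (-1 + U)*(2 + U) (s(U) = (2 + U)*(-1 + U) = (-1 + U)*(2 + U))
k(O) = 85 + 2*O/(3 + O) (k(O) = 85 + (2*O)/(3 + O) = 85 + 2*O/(3 + O))
-k((8 + s(-4))*3) + M(159, -32) = -3*(85 + 29*((8 + (-2 - 4 + (-4)²))*3))/(3 + (8 + (-2 - 4 + (-4)²))*3) - 32 = -3*(85 + 29*((8 + (-2 - 4 + 16))*3))/(3 + (8 + (-2 - 4 + 16))*3) - 32 = -3*(85 + 29*((8 + 10)*3))/(3 + (8 + 10)*3) - 32 = -3*(85 + 29*(18*3))/(3 + 18*3) - 32 = -3*(85 + 29*54)/(3 + 54) - 32 = -3*(85 + 1566)/57 - 32 = -3*1651/57 - 32 = -1*1651/19 - 32 = -1651/19 - 32 = -2259/19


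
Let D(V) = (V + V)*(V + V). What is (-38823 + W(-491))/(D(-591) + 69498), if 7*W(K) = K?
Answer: -136126/5133177 ≈ -0.026519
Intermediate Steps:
W(K) = K/7
D(V) = 4*V**2 (D(V) = (2*V)*(2*V) = 4*V**2)
(-38823 + W(-491))/(D(-591) + 69498) = (-38823 + (1/7)*(-491))/(4*(-591)**2 + 69498) = (-38823 - 491/7)/(4*349281 + 69498) = -272252/(7*(1397124 + 69498)) = -272252/7/1466622 = -272252/7*1/1466622 = -136126/5133177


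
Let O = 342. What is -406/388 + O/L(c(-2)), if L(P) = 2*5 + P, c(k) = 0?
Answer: 32159/970 ≈ 33.154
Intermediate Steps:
L(P) = 10 + P
-406/388 + O/L(c(-2)) = -406/388 + 342/(10 + 0) = -406*1/388 + 342/10 = -203/194 + 342*(⅒) = -203/194 + 171/5 = 32159/970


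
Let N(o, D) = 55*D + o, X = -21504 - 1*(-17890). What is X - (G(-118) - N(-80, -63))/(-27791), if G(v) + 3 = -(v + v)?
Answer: -100432896/27791 ≈ -3613.9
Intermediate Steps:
G(v) = -3 - 2*v (G(v) = -3 - (v + v) = -3 - 2*v)
X = -3614 (X = -21504 + 17890 = -3614)
N(o, D) = o + 55*D
X - (G(-118) - N(-80, -63))/(-27791) = -3614 - ((-3 - 2*(-118)) - (-80 + 55*(-63)))/(-27791) = -3614 - ((-3 + 236) - (-80 - 3465))*(-1)/27791 = -3614 - (233 - 1*(-3545))*(-1)/27791 = -3614 - (233 + 3545)*(-1)/27791 = -3614 - 3778*(-1)/27791 = -3614 - 1*(-3778/27791) = -3614 + 3778/27791 = -100432896/27791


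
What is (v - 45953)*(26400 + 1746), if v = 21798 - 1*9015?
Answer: -933602820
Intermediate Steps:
v = 12783 (v = 21798 - 9015 = 12783)
(v - 45953)*(26400 + 1746) = (12783 - 45953)*(26400 + 1746) = -33170*28146 = -933602820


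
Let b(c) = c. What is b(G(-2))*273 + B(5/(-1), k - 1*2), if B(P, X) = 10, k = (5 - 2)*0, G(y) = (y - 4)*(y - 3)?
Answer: 8200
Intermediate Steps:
G(y) = (-4 + y)*(-3 + y)
k = 0 (k = 3*0 = 0)
b(G(-2))*273 + B(5/(-1), k - 1*2) = (12 + (-2)**2 - 7*(-2))*273 + 10 = (12 + 4 + 14)*273 + 10 = 30*273 + 10 = 8190 + 10 = 8200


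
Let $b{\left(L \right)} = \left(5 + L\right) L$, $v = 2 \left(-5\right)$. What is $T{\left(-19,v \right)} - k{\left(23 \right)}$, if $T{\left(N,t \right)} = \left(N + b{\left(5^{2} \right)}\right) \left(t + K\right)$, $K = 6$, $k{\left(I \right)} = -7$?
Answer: $-2917$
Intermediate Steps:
$v = -10$
$b{\left(L \right)} = L \left(5 + L\right)$
$T{\left(N,t \right)} = \left(6 + t\right) \left(750 + N\right)$ ($T{\left(N,t \right)} = \left(N + 5^{2} \left(5 + 5^{2}\right)\right) \left(t + 6\right) = \left(N + 25 \left(5 + 25\right)\right) \left(6 + t\right) = \left(N + 25 \cdot 30\right) \left(6 + t\right) = \left(N + 750\right) \left(6 + t\right) = \left(750 + N\right) \left(6 + t\right) = \left(6 + t\right) \left(750 + N\right)$)
$T{\left(-19,v \right)} - k{\left(23 \right)} = \left(4500 + 6 \left(-19\right) + 750 \left(-10\right) - -190\right) - -7 = \left(4500 - 114 - 7500 + 190\right) + 7 = -2924 + 7 = -2917$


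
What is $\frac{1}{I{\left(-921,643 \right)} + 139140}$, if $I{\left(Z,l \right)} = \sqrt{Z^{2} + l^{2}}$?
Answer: $\frac{13914}{1935867791} - \frac{\sqrt{1261690}}{19358677910} \approx 7.1294 \cdot 10^{-6}$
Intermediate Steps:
$\frac{1}{I{\left(-921,643 \right)} + 139140} = \frac{1}{\sqrt{\left(-921\right)^{2} + 643^{2}} + 139140} = \frac{1}{\sqrt{848241 + 413449} + 139140} = \frac{1}{\sqrt{1261690} + 139140} = \frac{1}{139140 + \sqrt{1261690}}$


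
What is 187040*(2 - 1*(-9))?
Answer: 2057440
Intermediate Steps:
187040*(2 - 1*(-9)) = 187040*(2 + 9) = 187040*11 = 2057440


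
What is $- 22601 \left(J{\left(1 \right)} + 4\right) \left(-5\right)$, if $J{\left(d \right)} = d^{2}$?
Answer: $565025$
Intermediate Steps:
$- 22601 \left(J{\left(1 \right)} + 4\right) \left(-5\right) = - 22601 \left(1^{2} + 4\right) \left(-5\right) = - 22601 \left(1 + 4\right) \left(-5\right) = - 22601 \cdot 5 \left(-5\right) = \left(-22601\right) \left(-25\right) = 565025$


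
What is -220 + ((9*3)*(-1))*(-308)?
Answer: 8096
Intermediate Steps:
-220 + ((9*3)*(-1))*(-308) = -220 + (27*(-1))*(-308) = -220 - 27*(-308) = -220 + 8316 = 8096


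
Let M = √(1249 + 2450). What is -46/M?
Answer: -46*√411/1233 ≈ -0.75634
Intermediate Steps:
M = 3*√411 (M = √3699 = 3*√411 ≈ 60.819)
-46/M = -46*√411/1233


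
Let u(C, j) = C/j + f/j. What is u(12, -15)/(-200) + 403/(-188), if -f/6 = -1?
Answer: -25117/11750 ≈ -2.1376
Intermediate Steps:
f = 6 (f = -6*(-1) = 6)
u(C, j) = 6/j + C/j (u(C, j) = C/j + 6/j = 6/j + C/j)
u(12, -15)/(-200) + 403/(-188) = ((6 + 12)/(-15))/(-200) + 403/(-188) = -1/15*18*(-1/200) + 403*(-1/188) = -6/5*(-1/200) - 403/188 = 3/500 - 403/188 = -25117/11750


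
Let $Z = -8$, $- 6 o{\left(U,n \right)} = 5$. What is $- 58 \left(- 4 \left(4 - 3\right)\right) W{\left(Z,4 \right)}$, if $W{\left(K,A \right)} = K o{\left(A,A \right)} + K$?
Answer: $- \frac{928}{3} \approx -309.33$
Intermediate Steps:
$o{\left(U,n \right)} = - \frac{5}{6}$ ($o{\left(U,n \right)} = \left(- \frac{1}{6}\right) 5 = - \frac{5}{6}$)
$W{\left(K,A \right)} = \frac{K}{6}$ ($W{\left(K,A \right)} = K \left(- \frac{5}{6}\right) + K = - \frac{5 K}{6} + K = \frac{K}{6}$)
$- 58 \left(- 4 \left(4 - 3\right)\right) W{\left(Z,4 \right)} = - 58 \left(- 4 \left(4 - 3\right)\right) \frac{1}{6} \left(-8\right) = - 58 \left(- 4 \left(4 - 3\right)\right) \left(- \frac{4}{3}\right) = - 58 \left(\left(-4\right) 1\right) \left(- \frac{4}{3}\right) = \left(-58\right) \left(-4\right) \left(- \frac{4}{3}\right) = 232 \left(- \frac{4}{3}\right) = - \frac{928}{3}$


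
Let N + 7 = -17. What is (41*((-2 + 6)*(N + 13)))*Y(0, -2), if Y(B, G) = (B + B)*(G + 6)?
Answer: 0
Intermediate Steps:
N = -24 (N = -7 - 17 = -24)
Y(B, G) = 2*B*(6 + G) (Y(B, G) = (2*B)*(6 + G) = 2*B*(6 + G))
(41*((-2 + 6)*(N + 13)))*Y(0, -2) = (41*((-2 + 6)*(-24 + 13)))*(2*0*(6 - 2)) = (41*(4*(-11)))*(2*0*4) = (41*(-44))*0 = -1804*0 = 0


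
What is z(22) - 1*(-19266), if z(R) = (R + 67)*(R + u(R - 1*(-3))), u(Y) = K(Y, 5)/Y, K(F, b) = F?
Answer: 21313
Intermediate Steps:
u(Y) = 1 (u(Y) = Y/Y = 1)
z(R) = (1 + R)*(67 + R) (z(R) = (R + 67)*(R + 1) = (67 + R)*(1 + R) = (1 + R)*(67 + R))
z(22) - 1*(-19266) = (67 + 22² + 68*22) - 1*(-19266) = (67 + 484 + 1496) + 19266 = 2047 + 19266 = 21313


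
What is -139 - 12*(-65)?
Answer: 641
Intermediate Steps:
-139 - 12*(-65) = -139 + 780 = 641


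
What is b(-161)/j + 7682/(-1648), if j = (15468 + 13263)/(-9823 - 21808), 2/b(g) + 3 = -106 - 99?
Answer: -715683515/153883236 ≈ -4.6508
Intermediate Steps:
b(g) = -1/104 (b(g) = 2/(-3 + (-106 - 99)) = 2/(-3 - 205) = 2/(-208) = 2*(-1/208) = -1/104)
j = -28731/31631 (j = 28731/(-31631) = 28731*(-1/31631) = -28731/31631 ≈ -0.90832)
b(-161)/j + 7682/(-1648) = -1/(104*(-28731/31631)) + 7682/(-1648) = -1/104*(-31631/28731) + 7682*(-1/1648) = 31631/2988024 - 3841/824 = -715683515/153883236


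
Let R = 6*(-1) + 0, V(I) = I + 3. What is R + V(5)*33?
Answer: 258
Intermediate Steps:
V(I) = 3 + I
R = -6 (R = -6 + 0 = -6)
R + V(5)*33 = -6 + (3 + 5)*33 = -6 + 8*33 = -6 + 264 = 258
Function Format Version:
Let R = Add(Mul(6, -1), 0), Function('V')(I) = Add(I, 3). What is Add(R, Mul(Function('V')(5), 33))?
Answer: 258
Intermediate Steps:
Function('V')(I) = Add(3, I)
R = -6 (R = Add(-6, 0) = -6)
Add(R, Mul(Function('V')(5), 33)) = Add(-6, Mul(Add(3, 5), 33)) = Add(-6, Mul(8, 33)) = Add(-6, 264) = 258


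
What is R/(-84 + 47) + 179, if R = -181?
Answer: 6804/37 ≈ 183.89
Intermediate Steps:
R/(-84 + 47) + 179 = -181/(-84 + 47) + 179 = -181/(-37) + 179 = -1/37*(-181) + 179 = 181/37 + 179 = 6804/37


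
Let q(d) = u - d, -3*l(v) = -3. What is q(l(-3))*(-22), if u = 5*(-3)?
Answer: 352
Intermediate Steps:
u = -15
l(v) = 1 (l(v) = -1/3*(-3) = 1)
q(d) = -15 - d
q(l(-3))*(-22) = (-15 - 1*1)*(-22) = (-15 - 1)*(-22) = -16*(-22) = 352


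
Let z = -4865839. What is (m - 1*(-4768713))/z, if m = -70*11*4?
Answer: -4765633/4865839 ≈ -0.97941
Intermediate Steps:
m = -3080 (m = -770*4 = -3080)
(m - 1*(-4768713))/z = (-3080 - 1*(-4768713))/(-4865839) = (-3080 + 4768713)*(-1/4865839) = 4765633*(-1/4865839) = -4765633/4865839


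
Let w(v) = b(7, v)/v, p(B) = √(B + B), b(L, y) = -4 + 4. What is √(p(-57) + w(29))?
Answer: 114^(¼)*√I ≈ 2.3105 + 2.3105*I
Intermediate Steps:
b(L, y) = 0
p(B) = √2*√B (p(B) = √(2*B) = √2*√B)
w(v) = 0 (w(v) = 0/v = 0)
√(p(-57) + w(29)) = √(√2*√(-57) + 0) = √(√2*(I*√57) + 0) = √(I*√114 + 0) = √(I*√114) = 114^(¼)*√I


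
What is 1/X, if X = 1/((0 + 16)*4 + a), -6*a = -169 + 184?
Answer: 123/2 ≈ 61.500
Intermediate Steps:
a = -5/2 (a = -(-169 + 184)/6 = -⅙*15 = -5/2 ≈ -2.5000)
X = 2/123 (X = 1/((0 + 16)*4 - 5/2) = 1/(16*4 - 5/2) = 1/(64 - 5/2) = 1/(123/2) = 2/123 ≈ 0.016260)
1/X = 1/(2/123) = 123/2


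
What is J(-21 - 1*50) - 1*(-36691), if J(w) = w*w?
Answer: 41732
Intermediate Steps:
J(w) = w²
J(-21 - 1*50) - 1*(-36691) = (-21 - 1*50)² - 1*(-36691) = (-21 - 50)² + 36691 = (-71)² + 36691 = 5041 + 36691 = 41732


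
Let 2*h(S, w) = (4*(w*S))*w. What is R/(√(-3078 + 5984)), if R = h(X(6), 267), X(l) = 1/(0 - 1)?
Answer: -71289*√2906/1453 ≈ -2644.9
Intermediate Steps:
X(l) = -1 (X(l) = 1/(-1) = -1)
h(S, w) = 2*S*w² (h(S, w) = ((4*(w*S))*w)/2 = ((4*(S*w))*w)/2 = ((4*S*w)*w)/2 = (4*S*w²)/2 = 2*S*w²)
R = -142578 (R = 2*(-1)*267² = 2*(-1)*71289 = -142578)
R/(√(-3078 + 5984)) = -142578/√(-3078 + 5984) = -142578*√2906/2906 = -71289*√2906/1453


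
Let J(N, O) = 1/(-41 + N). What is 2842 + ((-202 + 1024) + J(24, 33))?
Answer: 62287/17 ≈ 3663.9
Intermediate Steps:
2842 + ((-202 + 1024) + J(24, 33)) = 2842 + ((-202 + 1024) + 1/(-41 + 24)) = 2842 + (822 + 1/(-17)) = 2842 + (822 - 1/17) = 2842 + 13973/17 = 62287/17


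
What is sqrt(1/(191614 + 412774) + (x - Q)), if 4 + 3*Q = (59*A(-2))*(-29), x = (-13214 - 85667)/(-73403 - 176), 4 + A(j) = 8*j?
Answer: I*sqrt(50743305365299212271714779)/66705396978 ≈ 106.79*I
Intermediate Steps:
A(j) = -4 + 8*j
x = 98881/73579 (x = -98881/(-73579) = -98881*(-1/73579) = 98881/73579 ≈ 1.3439)
Q = 34216/3 (Q = -4/3 + ((59*(-4 + 8*(-2)))*(-29))/3 = -4/3 + ((59*(-4 - 16))*(-29))/3 = -4/3 + ((59*(-20))*(-29))/3 = -4/3 + (-1180*(-29))/3 = -4/3 + (1/3)*34220 = -4/3 + 34220/3 = 34216/3 ≈ 11405.)
sqrt(1/(191614 + 412774) + (x - Q)) = sqrt(1/(191614 + 412774) + (98881/73579 - 1*34216/3)) = sqrt(1/604388 + (98881/73579 - 34216/3)) = sqrt(1/604388 - 2517282421/220737) = sqrt(-1521415287642611/133410793956) = I*sqrt(50743305365299212271714779)/66705396978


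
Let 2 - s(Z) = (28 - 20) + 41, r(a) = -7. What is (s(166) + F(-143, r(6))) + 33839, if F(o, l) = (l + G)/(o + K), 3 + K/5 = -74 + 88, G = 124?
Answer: 2973579/88 ≈ 33791.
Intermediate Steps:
K = 55 (K = -15 + 5*(-74 + 88) = -15 + 5*14 = -15 + 70 = 55)
F(o, l) = (124 + l)/(55 + o) (F(o, l) = (l + 124)/(o + 55) = (124 + l)/(55 + o))
s(Z) = -47 (s(Z) = 2 - ((28 - 20) + 41) = 2 - (8 + 41) = 2 - 1*49 = 2 - 49 = -47)
(s(166) + F(-143, r(6))) + 33839 = (-47 + (124 - 7)/(55 - 143)) + 33839 = (-47 + 117/(-88)) + 33839 = (-47 - 1/88*117) + 33839 = (-47 - 117/88) + 33839 = -4253/88 + 33839 = 2973579/88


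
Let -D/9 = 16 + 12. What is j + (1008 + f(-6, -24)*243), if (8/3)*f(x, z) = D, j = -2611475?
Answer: -5266861/2 ≈ -2.6334e+6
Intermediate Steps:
D = -252 (D = -9*(16 + 12) = -9*28 = -252)
f(x, z) = -189/2 (f(x, z) = (3/8)*(-252) = -189/2)
j + (1008 + f(-6, -24)*243) = -2611475 + (1008 - 189/2*243) = -2611475 + (1008 - 45927/2) = -2611475 - 43911/2 = -5266861/2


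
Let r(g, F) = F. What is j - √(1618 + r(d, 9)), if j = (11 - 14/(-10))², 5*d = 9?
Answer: 3844/25 - √1627 ≈ 113.42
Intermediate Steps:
d = 9/5 (d = (⅕)*9 = 9/5 ≈ 1.8000)
j = 3844/25 (j = (11 - 14*(-⅒))² = (11 + 7/5)² = (62/5)² = 3844/25 ≈ 153.76)
j - √(1618 + r(d, 9)) = 3844/25 - √(1618 + 9) = 3844/25 - √1627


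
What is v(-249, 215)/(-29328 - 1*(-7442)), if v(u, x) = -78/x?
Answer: 39/2352745 ≈ 1.6576e-5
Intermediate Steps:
v(-249, 215)/(-29328 - 1*(-7442)) = (-78/215)/(-29328 - 1*(-7442)) = (-78*1/215)/(-29328 + 7442) = -78/215/(-21886) = -78/215*(-1/21886) = 39/2352745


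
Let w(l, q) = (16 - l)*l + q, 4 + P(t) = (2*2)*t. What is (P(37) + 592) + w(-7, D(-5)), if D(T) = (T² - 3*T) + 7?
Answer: 622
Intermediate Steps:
D(T) = 7 + T² - 3*T
P(t) = -4 + 4*t (P(t) = -4 + (2*2)*t = -4 + 4*t)
w(l, q) = q + l*(16 - l) (w(l, q) = l*(16 - l) + q = q + l*(16 - l))
(P(37) + 592) + w(-7, D(-5)) = ((-4 + 4*37) + 592) + ((7 + (-5)² - 3*(-5)) - 1*(-7)² + 16*(-7)) = ((-4 + 148) + 592) + ((7 + 25 + 15) - 1*49 - 112) = (144 + 592) + (47 - 49 - 112) = 736 - 114 = 622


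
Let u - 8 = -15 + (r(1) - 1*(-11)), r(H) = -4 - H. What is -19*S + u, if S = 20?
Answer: -381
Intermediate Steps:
u = -1 (u = 8 + (-15 + ((-4 - 1*1) - 1*(-11))) = 8 + (-15 + ((-4 - 1) + 11)) = 8 + (-15 + (-5 + 11)) = 8 + (-15 + 6) = 8 - 9 = -1)
-19*S + u = -19*20 - 1 = -380 - 1 = -381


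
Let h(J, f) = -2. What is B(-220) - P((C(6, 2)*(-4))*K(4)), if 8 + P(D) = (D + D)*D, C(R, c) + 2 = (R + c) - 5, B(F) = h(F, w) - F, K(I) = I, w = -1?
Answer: -286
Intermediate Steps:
B(F) = -2 - F
C(R, c) = -7 + R + c (C(R, c) = -2 + ((R + c) - 5) = -2 + (-5 + R + c) = -7 + R + c)
P(D) = -8 + 2*D² (P(D) = -8 + (D + D)*D = -8 + (2*D)*D = -8 + 2*D²)
B(-220) - P((C(6, 2)*(-4))*K(4)) = (-2 - 1*(-220)) - (-8 + 2*(((-7 + 6 + 2)*(-4))*4)²) = (-2 + 220) - (-8 + 2*((1*(-4))*4)²) = 218 - (-8 + 2*(-4*4)²) = 218 - (-8 + 2*(-16)²) = 218 - (-8 + 2*256) = 218 - (-8 + 512) = 218 - 1*504 = 218 - 504 = -286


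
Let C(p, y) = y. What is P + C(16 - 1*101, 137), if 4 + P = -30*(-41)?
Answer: 1363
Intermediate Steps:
P = 1226 (P = -4 - 30*(-41) = -4 + 1230 = 1226)
P + C(16 - 1*101, 137) = 1226 + 137 = 1363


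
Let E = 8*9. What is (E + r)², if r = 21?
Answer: 8649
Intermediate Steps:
E = 72
(E + r)² = (72 + 21)² = 93² = 8649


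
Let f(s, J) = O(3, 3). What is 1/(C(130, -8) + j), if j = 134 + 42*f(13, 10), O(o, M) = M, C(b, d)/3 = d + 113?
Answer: 1/575 ≈ 0.0017391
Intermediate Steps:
C(b, d) = 339 + 3*d (C(b, d) = 3*(d + 113) = 3*(113 + d) = 339 + 3*d)
f(s, J) = 3
j = 260 (j = 134 + 42*3 = 134 + 126 = 260)
1/(C(130, -8) + j) = 1/((339 + 3*(-8)) + 260) = 1/((339 - 24) + 260) = 1/(315 + 260) = 1/575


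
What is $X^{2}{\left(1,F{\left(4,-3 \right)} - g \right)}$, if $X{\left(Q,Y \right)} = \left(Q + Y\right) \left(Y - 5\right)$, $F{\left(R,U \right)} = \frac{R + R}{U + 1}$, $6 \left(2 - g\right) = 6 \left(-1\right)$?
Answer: $5184$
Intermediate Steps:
$g = 3$ ($g = 2 - \frac{6 \left(-1\right)}{6} = 2 - -1 = 2 + 1 = 3$)
$F{\left(R,U \right)} = \frac{2 R}{1 + U}$
$X{\left(Q,Y \right)} = \left(-5 + Y\right) \left(Q + Y\right)$ ($X{\left(Q,Y \right)} = \left(Q + Y\right) \left(-5 + Y\right) = \left(-5 + Y\right) \left(Q + Y\right)$)
$X^{2}{\left(1,F{\left(4,-3 \right)} - g \right)} = \left(\left(2 \cdot 4 \frac{1}{1 - 3} - 3\right)^{2} - 5 - 5 \left(2 \cdot 4 \frac{1}{1 - 3} - 3\right) + 1 \left(2 \cdot 4 \frac{1}{1 - 3} - 3\right)\right)^{2} = \left(\left(2 \cdot 4 \frac{1}{-2} - 3\right)^{2} - 5 - 5 \left(2 \cdot 4 \frac{1}{-2} - 3\right) + 1 \left(2 \cdot 4 \frac{1}{-2} - 3\right)\right)^{2} = \left(\left(2 \cdot 4 \left(- \frac{1}{2}\right) - 3\right)^{2} - 5 - 5 \left(2 \cdot 4 \left(- \frac{1}{2}\right) - 3\right) + 1 \left(2 \cdot 4 \left(- \frac{1}{2}\right) - 3\right)\right)^{2} = \left(\left(-4 - 3\right)^{2} - 5 - 5 \left(-4 - 3\right) + 1 \left(-4 - 3\right)\right)^{2} = \left(\left(-7\right)^{2} - 5 - -35 + 1 \left(-7\right)\right)^{2} = \left(49 - 5 + 35 - 7\right)^{2} = 72^{2} = 5184$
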